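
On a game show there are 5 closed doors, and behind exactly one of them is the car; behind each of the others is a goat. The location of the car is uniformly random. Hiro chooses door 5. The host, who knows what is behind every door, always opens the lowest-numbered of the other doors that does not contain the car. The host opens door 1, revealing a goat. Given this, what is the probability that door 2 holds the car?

1/4

Consider each possible location of the car in turn.
If it is behind door 1 (prior 1/5): the host opened door 1, so this case is ruled out; weight (1/5)·0 = 0.
If it is behind any of doors 2, 3, 4, and 5 (prior 1/5 each): door 1 is the lowest-numbered option available, probability 1; weight (1/5)·1 = 1/5 each.
The weights sum to 4/5.
So P(the car behind door 2 | the host opened door 1) = (1/5) / (4/5) = 1/4.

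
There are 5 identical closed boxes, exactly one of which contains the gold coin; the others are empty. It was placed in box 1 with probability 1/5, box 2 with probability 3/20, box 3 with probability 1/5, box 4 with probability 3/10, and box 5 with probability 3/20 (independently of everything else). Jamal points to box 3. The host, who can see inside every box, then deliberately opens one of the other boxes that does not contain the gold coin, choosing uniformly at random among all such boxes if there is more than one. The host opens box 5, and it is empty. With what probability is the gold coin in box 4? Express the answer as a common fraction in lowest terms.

3/8

Consider each possible location of the gold coin in turn.
If it is in box 1 (prior 1/5): the host has 3 equally likely choices, so probability 1/3; weight (1/5)·(1/3) = 1/15.
If it is in box 2 (prior 3/20): the host has 3 equally likely choices, so probability 1/3; weight (3/20)·(1/3) = 1/20.
If it is in box 3 (prior 1/5): the host has 4 equally likely choices, so probability 1/4; weight (1/5)·(1/4) = 1/20.
If it is in box 4 (prior 3/10): the host has 3 equally likely choices, so probability 1/3; weight (3/10)·(1/3) = 1/10.
If it is in box 5 (prior 3/20): the host opened box 5, so this case is ruled out; weight (3/20)·0 = 0.
The weights sum to 4/15.
So P(the gold coin in box 4 | the host opened box 5) = (1/10) / (4/15) = 3/8.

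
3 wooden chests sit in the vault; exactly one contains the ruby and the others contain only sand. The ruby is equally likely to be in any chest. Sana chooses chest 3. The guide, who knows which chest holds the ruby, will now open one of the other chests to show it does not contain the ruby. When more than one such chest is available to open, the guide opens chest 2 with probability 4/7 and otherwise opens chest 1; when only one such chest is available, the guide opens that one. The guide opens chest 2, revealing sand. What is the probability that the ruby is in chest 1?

Consider each possible location of the ruby in turn.
If it is in chest 1 (prior 1/3): only chest 2 is available, probability 1; weight (1/3)·1 = 1/3.
If it is in chest 2 (prior 1/3): the guide opened chest 2, so this case is ruled out; weight (1/3)·0 = 0.
If it is in chest 3 (prior 1/3): chest 2 is available, opened with probability 4/7; weight (1/3)·(4/7) = 4/21.
The weights sum to 11/21.
So P(the ruby in chest 1 | the guide opened chest 2) = (1/3) / (11/21) = 7/11.

7/11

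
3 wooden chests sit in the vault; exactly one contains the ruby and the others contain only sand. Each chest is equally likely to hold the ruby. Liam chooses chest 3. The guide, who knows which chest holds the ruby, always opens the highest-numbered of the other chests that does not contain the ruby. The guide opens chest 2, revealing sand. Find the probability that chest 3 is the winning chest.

1/2

Consider each possible location of the ruby in turn.
If it is in either of chests 1 and 3 (prior 1/3 each): chest 2 is the highest-numbered option available, probability 1; weight (1/3)·1 = 1/3 each.
If it is in chest 2 (prior 1/3): the guide opened chest 2, so this case is ruled out; weight (1/3)·0 = 0.
The weights sum to 2/3.
So P(the ruby in chest 3 | the guide opened chest 2) = (1/3) / (2/3) = 1/2.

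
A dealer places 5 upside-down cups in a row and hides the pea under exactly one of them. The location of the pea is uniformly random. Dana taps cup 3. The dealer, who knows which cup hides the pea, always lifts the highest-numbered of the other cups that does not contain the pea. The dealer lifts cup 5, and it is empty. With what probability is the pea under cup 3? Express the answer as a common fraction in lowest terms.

1/4

Consider each possible location of the pea in turn.
If it is under any of cups 1, 2, 3, and 4 (prior 1/5 each): cup 5 is the highest-numbered option available, probability 1; weight (1/5)·1 = 1/5 each.
If it is under cup 5 (prior 1/5): the dealer opened cup 5, so this case is ruled out; weight (1/5)·0 = 0.
The weights sum to 4/5.
So P(the pea under cup 3 | the dealer opened cup 5) = (1/5) / (4/5) = 1/4.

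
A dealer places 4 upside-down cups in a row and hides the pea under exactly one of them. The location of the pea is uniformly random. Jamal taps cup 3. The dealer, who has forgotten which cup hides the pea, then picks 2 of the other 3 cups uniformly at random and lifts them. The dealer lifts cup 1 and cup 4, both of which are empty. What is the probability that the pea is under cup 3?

Because the dealer chose which cups to lift without knowing where the pea is, the choice is independent of the prize location. Learning that none of the 2 opened cups holds the pea simply rules out those 2 locations and leaves the remaining 2 cups still equally likely by symmetry.
So P(the pea under cup 3) = 1/2.

1/2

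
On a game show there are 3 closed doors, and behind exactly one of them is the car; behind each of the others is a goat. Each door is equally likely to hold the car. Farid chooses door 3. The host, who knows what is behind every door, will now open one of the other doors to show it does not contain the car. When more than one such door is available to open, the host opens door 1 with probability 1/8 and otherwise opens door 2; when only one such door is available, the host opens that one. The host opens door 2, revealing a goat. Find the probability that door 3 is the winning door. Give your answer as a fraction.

Apply Bayes' rule, conditioning on where the car actually is.
If it is behind door 1 (prior 1/3): only door 2 is available, probability 1; weight (1/3)·1 = 1/3.
If it is behind door 2 (prior 1/3): the host opened door 2, so this case is ruled out; weight (1/3)·0 = 0.
If it is behind door 3 (prior 1/3): door 1 is available but not opened, probability 7/8; weight (1/3)·(7/8) = 7/24.
The weights sum to 5/8.
So P(the car behind door 3 | the host opened door 2) = (7/24) / (5/8) = 7/15.

7/15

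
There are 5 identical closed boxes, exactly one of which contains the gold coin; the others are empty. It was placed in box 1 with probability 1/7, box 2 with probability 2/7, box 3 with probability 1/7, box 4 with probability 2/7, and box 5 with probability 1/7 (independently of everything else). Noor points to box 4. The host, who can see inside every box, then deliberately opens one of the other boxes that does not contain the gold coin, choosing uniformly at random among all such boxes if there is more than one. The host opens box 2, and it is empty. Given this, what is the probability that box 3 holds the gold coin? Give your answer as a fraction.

Apply Bayes' rule, conditioning on where the gold coin actually is.
If it is in any of boxes 1, 3, and 5 (prior 1/7 each): the host has 3 equally likely choices, so probability 1/3; weight (1/7)·(1/3) = 1/21 each.
If it is in box 2 (prior 2/7): the host opened box 2, so this case is ruled out; weight (2/7)·0 = 0.
If it is in box 4 (prior 2/7): the host has 4 equally likely choices, so probability 1/4; weight (2/7)·(1/4) = 1/14.
The weights sum to 3/14.
So P(the gold coin in box 3 | the host opened box 2) = (1/21) / (3/14) = 2/9.

2/9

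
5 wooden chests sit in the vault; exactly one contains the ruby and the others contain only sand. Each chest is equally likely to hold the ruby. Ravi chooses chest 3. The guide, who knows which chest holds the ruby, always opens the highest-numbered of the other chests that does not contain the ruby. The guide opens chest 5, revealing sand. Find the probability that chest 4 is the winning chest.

Apply Bayes' rule, conditioning on where the ruby actually is.
If it is in any of chests 1, 2, 3, and 4 (prior 1/5 each): chest 5 is the highest-numbered option available, probability 1; weight (1/5)·1 = 1/5 each.
If it is in chest 5 (prior 1/5): the guide opened chest 5, so this case is ruled out; weight (1/5)·0 = 0.
The weights sum to 4/5.
So P(the ruby in chest 4 | the guide opened chest 5) = (1/5) / (4/5) = 1/4.

1/4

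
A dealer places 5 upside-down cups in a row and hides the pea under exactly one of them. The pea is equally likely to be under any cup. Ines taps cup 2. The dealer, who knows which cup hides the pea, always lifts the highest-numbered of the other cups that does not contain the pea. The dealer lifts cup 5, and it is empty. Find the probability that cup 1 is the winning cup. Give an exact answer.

1/4

Consider each possible location of the pea in turn.
If it is under any of cups 1, 2, 3, and 4 (prior 1/5 each): cup 5 is the highest-numbered option available, probability 1; weight (1/5)·1 = 1/5 each.
If it is under cup 5 (prior 1/5): the dealer opened cup 5, so this case is ruled out; weight (1/5)·0 = 0.
The weights sum to 4/5.
So P(the pea under cup 1 | the dealer opened cup 5) = (1/5) / (4/5) = 1/4.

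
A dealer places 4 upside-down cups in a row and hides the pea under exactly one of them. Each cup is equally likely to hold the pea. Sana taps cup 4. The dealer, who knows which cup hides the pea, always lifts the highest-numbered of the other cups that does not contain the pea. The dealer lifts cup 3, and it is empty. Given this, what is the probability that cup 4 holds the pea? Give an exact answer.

Consider each possible location of the pea in turn.
If it is under any of cups 1, 2, and 4 (prior 1/4 each): cup 3 is the highest-numbered option available, probability 1; weight (1/4)·1 = 1/4 each.
If it is under cup 3 (prior 1/4): the dealer opened cup 3, so this case is ruled out; weight (1/4)·0 = 0.
The weights sum to 3/4.
So P(the pea under cup 4 | the dealer opened cup 3) = (1/4) / (3/4) = 1/3.

1/3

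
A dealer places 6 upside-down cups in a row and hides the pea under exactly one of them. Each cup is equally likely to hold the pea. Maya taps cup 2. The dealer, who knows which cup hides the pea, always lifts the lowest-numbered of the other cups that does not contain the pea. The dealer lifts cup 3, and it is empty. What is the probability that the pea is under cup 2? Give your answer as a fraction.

0

Condition on the true location of the pea.
If it is under cup 1 (prior 1/6): cup 3 is the lowest-numbered option available, probability 1; weight (1/6)·1 = 1/6.
If it is under any of cups 2, 4, 5, and 6 (prior 1/6 each): the dealer would have opened cup 1 instead, probability 0; weight (1/6)·0 = 0 each.
If it is under cup 3 (prior 1/6): the dealer opened cup 3, so this case is ruled out; weight (1/6)·0 = 0.
The weights sum to 1/6.
So P(the pea under cup 2 | the dealer opened cup 3) = 0 / (1/6) = 0.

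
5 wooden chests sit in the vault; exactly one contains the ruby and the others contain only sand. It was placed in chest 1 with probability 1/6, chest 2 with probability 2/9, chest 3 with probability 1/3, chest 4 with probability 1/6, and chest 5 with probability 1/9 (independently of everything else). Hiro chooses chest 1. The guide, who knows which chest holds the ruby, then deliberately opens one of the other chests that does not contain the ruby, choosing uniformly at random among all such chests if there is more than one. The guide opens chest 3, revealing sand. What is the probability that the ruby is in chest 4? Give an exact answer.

Apply Bayes' rule, conditioning on where the ruby actually is.
If it is in chest 1 (prior 1/6): the guide has 4 equally likely choices, so probability 1/4; weight (1/6)·(1/4) = 1/24.
If it is in chest 2 (prior 2/9): the guide has 3 equally likely choices, so probability 1/3; weight (2/9)·(1/3) = 2/27.
If it is in chest 3 (prior 1/3): the guide opened chest 3, so this case is ruled out; weight (1/3)·0 = 0.
If it is in chest 4 (prior 1/6): the guide has 3 equally likely choices, so probability 1/3; weight (1/6)·(1/3) = 1/18.
If it is in chest 5 (prior 1/9): the guide has 3 equally likely choices, so probability 1/3; weight (1/9)·(1/3) = 1/27.
The weights sum to 5/24.
So P(the ruby in chest 4 | the guide opened chest 3) = (1/18) / (5/24) = 4/15.

4/15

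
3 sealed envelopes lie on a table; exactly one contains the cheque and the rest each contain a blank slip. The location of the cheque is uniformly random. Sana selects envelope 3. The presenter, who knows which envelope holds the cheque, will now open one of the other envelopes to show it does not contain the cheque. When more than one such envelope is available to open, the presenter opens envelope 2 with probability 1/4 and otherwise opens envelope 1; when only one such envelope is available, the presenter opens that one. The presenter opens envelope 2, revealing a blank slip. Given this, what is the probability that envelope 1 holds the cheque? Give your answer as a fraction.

Apply Bayes' rule, conditioning on where the cheque actually is.
If it is in envelope 1 (prior 1/3): only envelope 2 is available, probability 1; weight (1/3)·1 = 1/3.
If it is in envelope 2 (prior 1/3): the presenter opened envelope 2, so this case is ruled out; weight (1/3)·0 = 0.
If it is in envelope 3 (prior 1/3): envelope 2 is available, opened with probability 1/4; weight (1/3)·(1/4) = 1/12.
The weights sum to 5/12.
So P(the cheque in envelope 1 | the presenter opened envelope 2) = (1/3) / (5/12) = 4/5.

4/5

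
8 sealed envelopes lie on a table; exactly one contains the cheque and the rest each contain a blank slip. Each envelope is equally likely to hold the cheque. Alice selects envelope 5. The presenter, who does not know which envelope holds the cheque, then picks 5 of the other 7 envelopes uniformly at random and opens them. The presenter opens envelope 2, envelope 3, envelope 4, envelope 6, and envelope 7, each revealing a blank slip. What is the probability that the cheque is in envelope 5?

Because the presenter chose which envelopes to open without knowing where the cheque is, the choice is independent of the prize location. Learning that none of the 5 opened envelopes holds the cheque simply rules out those 5 locations and leaves the remaining 3 envelopes still equally likely by symmetry.
So P(the cheque in envelope 5) = 1/3.

1/3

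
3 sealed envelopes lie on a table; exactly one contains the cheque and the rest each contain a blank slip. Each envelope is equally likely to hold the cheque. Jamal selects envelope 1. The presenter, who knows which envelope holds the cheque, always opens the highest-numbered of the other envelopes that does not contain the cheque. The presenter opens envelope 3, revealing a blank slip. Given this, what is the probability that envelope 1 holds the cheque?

Condition on the true location of the cheque.
If it is in either of envelopes 1 and 2 (prior 1/3 each): envelope 3 is the highest-numbered option available, probability 1; weight (1/3)·1 = 1/3 each.
If it is in envelope 3 (prior 1/3): the presenter opened envelope 3, so this case is ruled out; weight (1/3)·0 = 0.
The weights sum to 2/3.
So P(the cheque in envelope 1 | the presenter opened envelope 3) = (1/3) / (2/3) = 1/2.

1/2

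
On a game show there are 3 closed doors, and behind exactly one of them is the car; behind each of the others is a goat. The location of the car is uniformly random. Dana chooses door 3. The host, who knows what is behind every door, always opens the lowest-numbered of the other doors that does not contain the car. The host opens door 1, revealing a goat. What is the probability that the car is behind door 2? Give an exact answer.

1/2

Condition on the true location of the car.
If it is behind door 1 (prior 1/3): the host opened door 1, so this case is ruled out; weight (1/3)·0 = 0.
If it is behind either of doors 2 and 3 (prior 1/3 each): door 1 is the lowest-numbered option available, probability 1; weight (1/3)·1 = 1/3 each.
The weights sum to 2/3.
So P(the car behind door 2 | the host opened door 1) = (1/3) / (2/3) = 1/2.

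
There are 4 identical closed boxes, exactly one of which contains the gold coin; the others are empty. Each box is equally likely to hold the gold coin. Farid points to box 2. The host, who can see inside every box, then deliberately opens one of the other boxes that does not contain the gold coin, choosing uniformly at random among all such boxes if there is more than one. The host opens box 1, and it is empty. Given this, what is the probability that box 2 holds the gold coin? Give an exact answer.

Apply Bayes' rule, conditioning on where the gold coin actually is.
If it is in box 1 (prior 1/4): the host opened box 1, so this case is ruled out; weight (1/4)·0 = 0.
If it is in box 2 (prior 1/4): the host has 3 equally likely choices, so probability 1/3; weight (1/4)·(1/3) = 1/12.
If it is in either of boxes 3 and 4 (prior 1/4 each): the host has 2 equally likely choices, so probability 1/2; weight (1/4)·(1/2) = 1/8 each.
The weights sum to 1/3.
So P(the gold coin in box 2 | the host opened box 1) = (1/12) / (1/3) = 1/4.

1/4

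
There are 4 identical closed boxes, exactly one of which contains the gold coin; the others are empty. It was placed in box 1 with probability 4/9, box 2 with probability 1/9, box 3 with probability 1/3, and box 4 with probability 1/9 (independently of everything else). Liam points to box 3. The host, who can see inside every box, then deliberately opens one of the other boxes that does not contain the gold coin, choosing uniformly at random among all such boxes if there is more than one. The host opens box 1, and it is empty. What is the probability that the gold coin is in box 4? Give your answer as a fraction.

1/4

Condition on the true location of the gold coin.
If it is in box 1 (prior 4/9): the host opened box 1, so this case is ruled out; weight (4/9)·0 = 0.
If it is in either of boxes 2 and 4 (prior 1/9 each): the host has 2 equally likely choices, so probability 1/2; weight (1/9)·(1/2) = 1/18 each.
If it is in box 3 (prior 1/3): the host has 3 equally likely choices, so probability 1/3; weight (1/3)·(1/3) = 1/9.
The weights sum to 2/9.
So P(the gold coin in box 4 | the host opened box 1) = (1/18) / (2/9) = 1/4.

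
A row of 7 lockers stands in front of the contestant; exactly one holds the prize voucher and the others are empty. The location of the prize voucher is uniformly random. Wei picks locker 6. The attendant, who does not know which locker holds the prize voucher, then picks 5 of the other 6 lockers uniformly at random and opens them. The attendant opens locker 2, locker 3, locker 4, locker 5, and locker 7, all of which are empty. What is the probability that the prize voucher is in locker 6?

1/2

Apply Bayes' rule, conditioning on where the prize voucher actually is.
If it is in either of lockers 1 and 6 (prior 1/7 each): the attendant picks exactly this set with probability 1/6 regardless, and none is the prize; weight (1/7)·(1/6) = 1/42 each.
If it is in any of lockers 2, 3, 4, 5, and 7 (prior 1/7 each): that locker was opened and seen not to hold the prize — ruled out; weight (1/7)·0 = 0 each.
The weights sum to 1/21.
So P(the prize voucher in locker 6 | the attendant opened locker 2, locker 3, locker 4, locker 5, and locker 7) = (1/42) / (1/21) = 1/2.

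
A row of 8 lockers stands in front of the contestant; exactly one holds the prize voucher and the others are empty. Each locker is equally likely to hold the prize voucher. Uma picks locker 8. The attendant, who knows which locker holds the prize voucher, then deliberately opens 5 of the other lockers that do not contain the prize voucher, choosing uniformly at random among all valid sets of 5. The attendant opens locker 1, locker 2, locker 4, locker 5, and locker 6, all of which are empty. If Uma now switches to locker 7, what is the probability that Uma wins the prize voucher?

Apply Bayes' rule, conditioning on where the prize voucher actually is.
If it is in any of lockers 1, 2, 4, 5, and 6 (prior 1/8 each): that locker was opened and seen not to hold the prize — ruled out; weight (1/8)·0 = 0 each.
If it is in either of lockers 3 and 7 (prior 1/8 each): the attendant has 6 equally likely choices, so probability 1/6; weight (1/8)·(1/6) = 1/48 each.
If it is in locker 8 (prior 1/8): the attendant has 21 equally likely choices, so probability 1/21; weight (1/8)·(1/21) = 1/168.
The weights sum to 1/21.
So P(the prize voucher in locker 7 | the attendant opened locker 1, locker 2, locker 4, locker 5, and locker 6) = (1/48) / (1/21) = 7/16.

7/16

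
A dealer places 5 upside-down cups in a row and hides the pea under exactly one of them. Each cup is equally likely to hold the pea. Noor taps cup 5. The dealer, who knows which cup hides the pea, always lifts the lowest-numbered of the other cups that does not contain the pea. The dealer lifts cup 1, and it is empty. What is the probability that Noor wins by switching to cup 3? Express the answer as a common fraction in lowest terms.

Apply Bayes' rule, conditioning on where the pea actually is.
If it is under cup 1 (prior 1/5): the dealer opened cup 1, so this case is ruled out; weight (1/5)·0 = 0.
If it is under any of cups 2, 3, 4, and 5 (prior 1/5 each): cup 1 is the lowest-numbered option available, probability 1; weight (1/5)·1 = 1/5 each.
The weights sum to 4/5.
So P(the pea under cup 3 | the dealer opened cup 1) = (1/5) / (4/5) = 1/4.

1/4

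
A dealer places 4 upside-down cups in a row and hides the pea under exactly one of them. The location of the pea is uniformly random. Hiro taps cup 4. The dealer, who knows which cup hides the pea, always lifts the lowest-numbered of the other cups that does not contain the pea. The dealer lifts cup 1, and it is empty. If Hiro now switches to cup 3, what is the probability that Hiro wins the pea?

Apply Bayes' rule, conditioning on where the pea actually is.
If it is under cup 1 (prior 1/4): the dealer opened cup 1, so this case is ruled out; weight (1/4)·0 = 0.
If it is under any of cups 2, 3, and 4 (prior 1/4 each): cup 1 is the lowest-numbered option available, probability 1; weight (1/4)·1 = 1/4 each.
The weights sum to 3/4.
So P(the pea under cup 3 | the dealer opened cup 1) = (1/4) / (3/4) = 1/3.

1/3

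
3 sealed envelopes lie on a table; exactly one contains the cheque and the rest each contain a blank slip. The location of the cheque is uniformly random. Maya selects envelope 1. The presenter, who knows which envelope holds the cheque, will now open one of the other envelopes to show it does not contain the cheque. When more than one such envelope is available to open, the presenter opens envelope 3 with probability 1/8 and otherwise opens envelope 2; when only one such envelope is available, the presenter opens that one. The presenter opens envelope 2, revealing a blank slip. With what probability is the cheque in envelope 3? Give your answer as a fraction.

8/15

Condition on the true location of the cheque.
If it is in envelope 1 (prior 1/3): envelope 3 is available but not opened, probability 7/8; weight (1/3)·(7/8) = 7/24.
If it is in envelope 2 (prior 1/3): the presenter opened envelope 2, so this case is ruled out; weight (1/3)·0 = 0.
If it is in envelope 3 (prior 1/3): only envelope 2 is available, probability 1; weight (1/3)·1 = 1/3.
The weights sum to 5/8.
So P(the cheque in envelope 3 | the presenter opened envelope 2) = (1/3) / (5/8) = 8/15.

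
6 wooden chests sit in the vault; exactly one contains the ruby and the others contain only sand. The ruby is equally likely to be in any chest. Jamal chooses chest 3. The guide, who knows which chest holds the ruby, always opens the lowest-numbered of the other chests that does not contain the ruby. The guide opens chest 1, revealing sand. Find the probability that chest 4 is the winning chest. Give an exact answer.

1/5

Condition on the true location of the ruby.
If it is in chest 1 (prior 1/6): the guide opened chest 1, so this case is ruled out; weight (1/6)·0 = 0.
If it is in any of chests 2, 3, 4, 5, and 6 (prior 1/6 each): chest 1 is the lowest-numbered option available, probability 1; weight (1/6)·1 = 1/6 each.
The weights sum to 5/6.
So P(the ruby in chest 4 | the guide opened chest 1) = (1/6) / (5/6) = 1/5.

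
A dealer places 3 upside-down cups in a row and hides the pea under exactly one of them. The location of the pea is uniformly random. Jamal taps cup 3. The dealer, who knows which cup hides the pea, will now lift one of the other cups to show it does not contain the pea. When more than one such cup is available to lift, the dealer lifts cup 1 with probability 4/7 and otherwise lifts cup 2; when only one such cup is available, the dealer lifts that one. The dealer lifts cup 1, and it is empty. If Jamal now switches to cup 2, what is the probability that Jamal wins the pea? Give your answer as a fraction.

7/11

Condition on the true location of the pea.
If it is under cup 1 (prior 1/3): the dealer opened cup 1, so this case is ruled out; weight (1/3)·0 = 0.
If it is under cup 2 (prior 1/3): only cup 1 is available, probability 1; weight (1/3)·1 = 1/3.
If it is under cup 3 (prior 1/3): cup 1 is available, opened with probability 4/7; weight (1/3)·(4/7) = 4/21.
The weights sum to 11/21.
So P(the pea under cup 2 | the dealer opened cup 1) = (1/3) / (11/21) = 7/11.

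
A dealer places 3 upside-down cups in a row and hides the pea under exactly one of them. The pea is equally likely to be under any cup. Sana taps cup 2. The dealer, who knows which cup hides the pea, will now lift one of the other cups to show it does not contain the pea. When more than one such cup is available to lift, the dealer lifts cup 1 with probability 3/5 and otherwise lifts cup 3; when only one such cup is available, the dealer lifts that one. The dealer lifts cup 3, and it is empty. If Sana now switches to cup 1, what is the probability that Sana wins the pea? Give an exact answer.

5/7

Condition on the true location of the pea.
If it is under cup 1 (prior 1/3): only cup 3 is available, probability 1; weight (1/3)·1 = 1/3.
If it is under cup 2 (prior 1/3): cup 1 is available but not opened, probability 2/5; weight (1/3)·(2/5) = 2/15.
If it is under cup 3 (prior 1/3): the dealer opened cup 3, so this case is ruled out; weight (1/3)·0 = 0.
The weights sum to 7/15.
So P(the pea under cup 1 | the dealer opened cup 3) = (1/3) / (7/15) = 5/7.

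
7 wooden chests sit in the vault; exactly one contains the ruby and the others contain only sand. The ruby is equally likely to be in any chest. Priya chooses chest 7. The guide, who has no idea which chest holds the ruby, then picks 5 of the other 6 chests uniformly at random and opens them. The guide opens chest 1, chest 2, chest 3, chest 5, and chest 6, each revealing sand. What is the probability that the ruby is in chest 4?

Consider each possible location of the ruby in turn.
If it is in any of chests 1, 2, 3, 5, and 6 (prior 1/7 each): that chest was opened and seen not to hold the prize — ruled out; weight (1/7)·0 = 0 each.
If it is in either of chests 4 and 7 (prior 1/7 each): the guide picks exactly this set with probability 1/6 regardless, and none is the prize; weight (1/7)·(1/6) = 1/42 each.
The weights sum to 1/21.
So P(the ruby in chest 4 | the guide opened chest 1, chest 2, chest 3, chest 5, and chest 6) = (1/42) / (1/21) = 1/2.

1/2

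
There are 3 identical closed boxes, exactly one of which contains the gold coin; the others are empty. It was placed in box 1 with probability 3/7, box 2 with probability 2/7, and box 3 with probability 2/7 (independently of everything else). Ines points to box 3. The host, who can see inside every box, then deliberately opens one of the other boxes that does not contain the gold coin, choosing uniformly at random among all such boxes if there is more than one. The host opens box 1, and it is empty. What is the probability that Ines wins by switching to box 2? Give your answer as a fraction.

Apply Bayes' rule, conditioning on where the gold coin actually is.
If it is in box 1 (prior 3/7): the host opened box 1, so this case is ruled out; weight (3/7)·0 = 0.
If it is in box 2 (prior 2/7): the host has no choice, probability 1; weight (2/7)·1 = 2/7.
If it is in box 3 (prior 2/7): the host has 2 equally likely choices, so probability 1/2; weight (2/7)·(1/2) = 1/7.
The weights sum to 3/7.
So P(the gold coin in box 2 | the host opened box 1) = (2/7) / (3/7) = 2/3.

2/3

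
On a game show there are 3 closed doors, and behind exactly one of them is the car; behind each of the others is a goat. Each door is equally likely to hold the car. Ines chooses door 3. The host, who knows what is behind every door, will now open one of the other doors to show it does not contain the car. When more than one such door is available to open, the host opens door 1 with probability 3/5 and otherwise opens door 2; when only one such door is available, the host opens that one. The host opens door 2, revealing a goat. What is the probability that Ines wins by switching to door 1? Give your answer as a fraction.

5/7

Condition on the true location of the car.
If it is behind door 1 (prior 1/3): only door 2 is available, probability 1; weight (1/3)·1 = 1/3.
If it is behind door 2 (prior 1/3): the host opened door 2, so this case is ruled out; weight (1/3)·0 = 0.
If it is behind door 3 (prior 1/3): door 1 is available but not opened, probability 2/5; weight (1/3)·(2/5) = 2/15.
The weights sum to 7/15.
So P(the car behind door 1 | the host opened door 2) = (1/3) / (7/15) = 5/7.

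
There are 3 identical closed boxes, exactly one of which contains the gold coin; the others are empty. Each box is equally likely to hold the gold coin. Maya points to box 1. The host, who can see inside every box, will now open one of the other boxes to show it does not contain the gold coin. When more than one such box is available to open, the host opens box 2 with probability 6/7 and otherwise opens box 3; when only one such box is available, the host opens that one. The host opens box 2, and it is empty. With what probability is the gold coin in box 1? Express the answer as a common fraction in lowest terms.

6/13

Consider each possible location of the gold coin in turn.
If it is in box 1 (prior 1/3): box 2 is available, opened with probability 6/7; weight (1/3)·(6/7) = 2/7.
If it is in box 2 (prior 1/3): the host opened box 2, so this case is ruled out; weight (1/3)·0 = 0.
If it is in box 3 (prior 1/3): only box 2 is available, probability 1; weight (1/3)·1 = 1/3.
The weights sum to 13/21.
So P(the gold coin in box 1 | the host opened box 2) = (2/7) / (13/21) = 6/13.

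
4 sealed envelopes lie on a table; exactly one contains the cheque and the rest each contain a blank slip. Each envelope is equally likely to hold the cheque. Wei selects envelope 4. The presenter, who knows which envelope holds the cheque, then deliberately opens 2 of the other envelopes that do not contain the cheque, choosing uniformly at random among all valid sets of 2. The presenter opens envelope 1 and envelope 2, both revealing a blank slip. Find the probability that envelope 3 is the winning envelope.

Condition on the true location of the cheque.
If it is in either of envelopes 1 and 2 (prior 1/4 each): that envelope was opened and seen not to hold the prize — ruled out; weight (1/4)·0 = 0 each.
If it is in envelope 3 (prior 1/4): the presenter has no choice, probability 1; weight (1/4)·1 = 1/4.
If it is in envelope 4 (prior 1/4): the presenter has 3 equally likely choices, so probability 1/3; weight (1/4)·(1/3) = 1/12.
The weights sum to 1/3.
So P(the cheque in envelope 3 | the presenter opened envelope 1 and envelope 2) = (1/4) / (1/3) = 3/4.

3/4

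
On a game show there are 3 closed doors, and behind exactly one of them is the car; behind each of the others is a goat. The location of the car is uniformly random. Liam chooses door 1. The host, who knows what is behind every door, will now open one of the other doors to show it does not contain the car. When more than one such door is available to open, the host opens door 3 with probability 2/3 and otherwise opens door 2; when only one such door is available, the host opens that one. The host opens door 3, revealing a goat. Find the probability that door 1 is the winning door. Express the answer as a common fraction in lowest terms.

2/5

Condition on the true location of the car.
If it is behind door 1 (prior 1/3): door 3 is available, opened with probability 2/3; weight (1/3)·(2/3) = 2/9.
If it is behind door 2 (prior 1/3): only door 3 is available, probability 1; weight (1/3)·1 = 1/3.
If it is behind door 3 (prior 1/3): the host opened door 3, so this case is ruled out; weight (1/3)·0 = 0.
The weights sum to 5/9.
So P(the car behind door 1 | the host opened door 3) = (2/9) / (5/9) = 2/5.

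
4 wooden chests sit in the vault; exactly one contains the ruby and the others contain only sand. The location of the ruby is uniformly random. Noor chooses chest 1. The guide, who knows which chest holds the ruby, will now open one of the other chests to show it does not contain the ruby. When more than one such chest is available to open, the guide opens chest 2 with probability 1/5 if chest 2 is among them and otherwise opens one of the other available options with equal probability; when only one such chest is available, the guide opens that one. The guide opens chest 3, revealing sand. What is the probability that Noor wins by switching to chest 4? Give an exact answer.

8/17

Condition on the true location of the ruby.
If it is in chest 1 (prior 1/4): chest 2 is available but not opened; chest 3 gets probability (1 − 1/5)/2 = 2/5; weight (1/4)·(2/5) = 1/10.
If it is in chest 2 (prior 1/4): chest 2 holds the prize so is unavailable; the guide chooses uniformly among the 2 others, probability 1/2; weight (1/4)·(1/2) = 1/8.
If it is in chest 3 (prior 1/4): the guide opened chest 3, so this case is ruled out; weight (1/4)·0 = 0.
If it is in chest 4 (prior 1/4): chest 2 is available but not opened, probability 4/5; weight (1/4)·(4/5) = 1/5.
The weights sum to 17/40.
So P(the ruby in chest 4 | the guide opened chest 3) = (1/5) / (17/40) = 8/17.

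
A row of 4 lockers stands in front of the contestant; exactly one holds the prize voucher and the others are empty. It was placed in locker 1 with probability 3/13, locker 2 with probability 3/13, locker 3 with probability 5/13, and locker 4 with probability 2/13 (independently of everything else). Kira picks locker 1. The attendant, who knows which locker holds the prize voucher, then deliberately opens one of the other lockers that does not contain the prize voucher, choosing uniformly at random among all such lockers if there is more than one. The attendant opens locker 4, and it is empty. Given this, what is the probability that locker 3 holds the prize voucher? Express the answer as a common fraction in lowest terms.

1/2

Apply Bayes' rule, conditioning on where the prize voucher actually is.
If it is in locker 1 (prior 3/13): the attendant has 3 equally likely choices, so probability 1/3; weight (3/13)·(1/3) = 1/13.
If it is in locker 2 (prior 3/13): the attendant has 2 equally likely choices, so probability 1/2; weight (3/13)·(1/2) = 3/26.
If it is in locker 3 (prior 5/13): the attendant has 2 equally likely choices, so probability 1/2; weight (5/13)·(1/2) = 5/26.
If it is in locker 4 (prior 2/13): the attendant opened locker 4, so this case is ruled out; weight (2/13)·0 = 0.
The weights sum to 5/13.
So P(the prize voucher in locker 3 | the attendant opened locker 4) = (5/26) / (5/13) = 1/2.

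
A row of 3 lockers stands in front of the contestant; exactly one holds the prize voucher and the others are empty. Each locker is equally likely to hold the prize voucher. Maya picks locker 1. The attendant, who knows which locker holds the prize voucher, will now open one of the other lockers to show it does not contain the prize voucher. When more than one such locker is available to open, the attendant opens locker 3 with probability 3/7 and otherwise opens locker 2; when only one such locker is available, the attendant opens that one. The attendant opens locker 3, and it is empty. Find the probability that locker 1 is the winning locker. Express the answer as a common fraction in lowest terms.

Apply Bayes' rule, conditioning on where the prize voucher actually is.
If it is in locker 1 (prior 1/3): locker 3 is available, opened with probability 3/7; weight (1/3)·(3/7) = 1/7.
If it is in locker 2 (prior 1/3): only locker 3 is available, probability 1; weight (1/3)·1 = 1/3.
If it is in locker 3 (prior 1/3): the attendant opened locker 3, so this case is ruled out; weight (1/3)·0 = 0.
The weights sum to 10/21.
So P(the prize voucher in locker 1 | the attendant opened locker 3) = (1/7) / (10/21) = 3/10.

3/10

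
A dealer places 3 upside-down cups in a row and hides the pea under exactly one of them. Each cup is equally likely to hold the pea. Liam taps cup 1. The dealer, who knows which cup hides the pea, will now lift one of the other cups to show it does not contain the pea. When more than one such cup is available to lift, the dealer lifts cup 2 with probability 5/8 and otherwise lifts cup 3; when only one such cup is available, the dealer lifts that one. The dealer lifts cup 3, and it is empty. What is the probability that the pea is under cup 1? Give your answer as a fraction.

Apply Bayes' rule, conditioning on where the pea actually is.
If it is under cup 1 (prior 1/3): cup 2 is available but not opened, probability 3/8; weight (1/3)·(3/8) = 1/8.
If it is under cup 2 (prior 1/3): only cup 3 is available, probability 1; weight (1/3)·1 = 1/3.
If it is under cup 3 (prior 1/3): the dealer opened cup 3, so this case is ruled out; weight (1/3)·0 = 0.
The weights sum to 11/24.
So P(the pea under cup 1 | the dealer opened cup 3) = (1/8) / (11/24) = 3/11.

3/11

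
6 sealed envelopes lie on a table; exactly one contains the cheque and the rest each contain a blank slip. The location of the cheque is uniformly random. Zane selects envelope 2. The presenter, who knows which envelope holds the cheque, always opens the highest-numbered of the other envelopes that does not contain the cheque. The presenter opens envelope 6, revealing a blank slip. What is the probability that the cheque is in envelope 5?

Condition on the true location of the cheque.
If it is in any of envelopes 1, 2, 3, 4, and 5 (prior 1/6 each): envelope 6 is the highest-numbered option available, probability 1; weight (1/6)·1 = 1/6 each.
If it is in envelope 6 (prior 1/6): the presenter opened envelope 6, so this case is ruled out; weight (1/6)·0 = 0.
The weights sum to 5/6.
So P(the cheque in envelope 5 | the presenter opened envelope 6) = (1/6) / (5/6) = 1/5.

1/5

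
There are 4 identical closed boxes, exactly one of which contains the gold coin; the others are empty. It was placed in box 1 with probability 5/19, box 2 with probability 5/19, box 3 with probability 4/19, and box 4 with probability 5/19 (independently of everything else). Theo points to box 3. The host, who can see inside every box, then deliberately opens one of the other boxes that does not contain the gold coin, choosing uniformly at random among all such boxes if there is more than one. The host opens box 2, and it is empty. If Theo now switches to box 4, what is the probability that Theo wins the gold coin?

Apply Bayes' rule, conditioning on where the gold coin actually is.
If it is in either of boxes 1 and 4 (prior 5/19 each): the host has 2 equally likely choices, so probability 1/2; weight (5/19)·(1/2) = 5/38 each.
If it is in box 2 (prior 5/19): the host opened box 2, so this case is ruled out; weight (5/19)·0 = 0.
If it is in box 3 (prior 4/19): the host has 3 equally likely choices, so probability 1/3; weight (4/19)·(1/3) = 4/57.
The weights sum to 1/3.
So P(the gold coin in box 4 | the host opened box 2) = (5/38) / (1/3) = 15/38.

15/38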